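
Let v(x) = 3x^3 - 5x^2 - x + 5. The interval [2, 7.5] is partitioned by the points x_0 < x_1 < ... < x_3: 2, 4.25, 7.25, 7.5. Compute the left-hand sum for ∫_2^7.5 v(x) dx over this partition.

Subinterval widths: 2.25, 3, 0.25.
Left endpoints: 2, 4.25, 7.25.
v(2) = 7, v(4.25) = 140.734375, v(7.25) = 878.171875.
Sum = Σ Δx_i · v(x_i).
Sum = 657.49609375.

657.49609375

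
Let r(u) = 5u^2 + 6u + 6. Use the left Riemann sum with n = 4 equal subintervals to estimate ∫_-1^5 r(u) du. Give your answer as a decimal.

Δu = (5 − (-1))/4 = 1.5.
Left endpoints: -1, 0.5, 2, 3.5.
r(-1) = 5, r(0.5) = 10.25, r(2) = 38, r(3.5) = 88.25.
Sum = Δu · [r(-1) + r(0.5) + r(2) + r(3.5)].
Sum = 212.25.

212.25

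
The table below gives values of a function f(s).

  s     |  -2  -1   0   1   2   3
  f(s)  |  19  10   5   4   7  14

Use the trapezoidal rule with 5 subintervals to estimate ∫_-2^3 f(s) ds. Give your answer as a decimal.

42.5

Δs = 1.
T_5 = (1/2)·[19 + 2·10 + 2·5 + 2·4 + 2·7 + 14] = 42.5.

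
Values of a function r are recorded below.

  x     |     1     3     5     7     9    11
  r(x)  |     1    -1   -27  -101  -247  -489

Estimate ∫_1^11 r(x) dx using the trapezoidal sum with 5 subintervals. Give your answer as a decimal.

-1240

Δx = 2.
T_5 = (2/2)·[1 + 2·(-1) + 2·(-27) + 2·(-101) + 2·(-247) + (-489)] = -1240.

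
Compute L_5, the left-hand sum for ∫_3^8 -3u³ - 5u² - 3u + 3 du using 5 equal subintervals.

-3060

Δu = (8 − 3)/5 = 1.
Left endpoints: 3, 4, 5, 6, 7.
f(3) = -132, f(4) = -281, f(5) = -512, f(6) = -843, f(7) = -1292.
Sum = Δu · [f(3) + f(4) + f(5) + f(6) + f(7)].
Sum = -3060.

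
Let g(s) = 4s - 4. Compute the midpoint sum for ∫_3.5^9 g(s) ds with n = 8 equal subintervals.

115.5

Δs = (9 − 3.5)/8 = 0.6875.
Midpoints: 3.84375, 4.53125, 5.21875, 5.90625, 6.59375, 7.28125, 7.96875, 8.65625.
g(3.84375) = 11.375, g(4.53125) = 14.125, g(5.21875) = 16.875, g(5.90625) = 19.625, g(6.59375) = 22.375, g(7.28125) = 25.125, g(7.96875) = 27.875, g(8.65625) = 30.625.
Sum = Δs · [g(3.84375) + g(4.53125) + g(5.21875) + ...].
Sum = 115.5.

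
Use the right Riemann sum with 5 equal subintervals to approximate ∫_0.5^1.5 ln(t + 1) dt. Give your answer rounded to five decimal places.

0.73272

Δt = (1.5 − 0.5)/5 = 0.2.
Right endpoints: 0.7, 0.9, 1.1, 1.3, 1.5.
f(0.7) ≈ 0.53063, f(0.9) ≈ 0.64185, f(1.1) ≈ 0.74194, f(1.3) ≈ 0.83291, f(1.5) ≈ 0.91629.
Sum = Δt · [f(0.7) + f(0.9) + f(1.1) + f(1.3) + f(1.5)].
Sum ≈ 0.73272.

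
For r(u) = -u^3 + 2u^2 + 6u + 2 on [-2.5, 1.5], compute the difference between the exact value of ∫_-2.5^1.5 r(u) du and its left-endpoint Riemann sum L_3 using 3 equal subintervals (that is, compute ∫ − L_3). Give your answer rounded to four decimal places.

-6.1481

Exact integral: ∫_-2.5^1.5 r(u) du ≈ 17.166667.
L_3 ≈ 23.314815.
Error ≈ 17.166667 − 23.314815 ≈ -6.1481.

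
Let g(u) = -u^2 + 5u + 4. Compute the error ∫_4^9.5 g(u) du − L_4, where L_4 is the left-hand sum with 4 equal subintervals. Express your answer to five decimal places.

-30.40755

Exact integral: ∫_4^9.5 g(u) du ≈ -56.8333333.
L_4 = -26.42578125.
Error ≈ -56.8333333 − (-26.42578125) ≈ -30.40755.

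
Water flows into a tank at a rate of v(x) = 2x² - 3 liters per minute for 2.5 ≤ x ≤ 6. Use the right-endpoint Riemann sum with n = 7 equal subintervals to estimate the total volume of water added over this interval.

Δx = (6 − 2.5)/7 = 0.5.
Right endpoints: 3, 3.5, 4, 4.5, 5, 5.5, 6.
v(3) = 15, v(3.5) = 21.5, v(4) = 29, v(4.5) = 37.5, v(5) = 47, v(5.5) = 57.5, v(6) = 69.
Sum = Δx · [v(3) + v(3.5) + v(4) + ...].
Sum = 138.25.

138.25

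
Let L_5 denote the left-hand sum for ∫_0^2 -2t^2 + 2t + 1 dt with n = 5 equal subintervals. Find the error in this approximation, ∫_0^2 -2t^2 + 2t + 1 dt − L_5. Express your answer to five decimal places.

Exact integral: ∫_0^2 f(t) dt ≈ 0.6666667.
L_5 = 1.36.
Error ≈ 0.6666667 − 1.36 ≈ -0.69333.

-0.69333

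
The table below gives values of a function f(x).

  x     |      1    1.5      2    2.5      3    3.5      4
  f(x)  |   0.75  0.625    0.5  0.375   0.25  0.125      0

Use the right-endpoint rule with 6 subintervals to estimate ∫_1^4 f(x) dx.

0.9375

Δx = 0.5.
Sum = 0.5·[0.625 + 0.5 + 0.375 + 0.25 + 0.125 + 0] = 0.9375.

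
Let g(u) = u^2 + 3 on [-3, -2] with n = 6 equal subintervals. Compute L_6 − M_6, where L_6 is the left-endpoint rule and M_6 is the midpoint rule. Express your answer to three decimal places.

L_6 ≈ 9.75463.
M_6 ≈ 9.33102.
L_6 − M_6 ≈ 0.424.

0.424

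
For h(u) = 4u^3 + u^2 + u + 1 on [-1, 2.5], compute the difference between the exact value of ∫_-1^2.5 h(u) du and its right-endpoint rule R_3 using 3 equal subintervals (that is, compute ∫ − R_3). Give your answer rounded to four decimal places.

-51.8356

Exact integral: ∫_-1^2.5 h(u) du ≈ 49.729167.
R_3 ≈ 101.564815.
Error ≈ 49.729167 − 101.564815 ≈ -51.8356.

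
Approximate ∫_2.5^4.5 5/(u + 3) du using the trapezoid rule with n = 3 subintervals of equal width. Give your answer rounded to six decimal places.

Δu = (4.5 − 2.5)/3 = 2/3.
f(2.5) = 10/11, f(19/6) = 30/37, f(23/6) = 30/41, f(4.5) = 2/3.
T_3 = (Δu/2)·[f(u_0) + 2f(u_1) + 2f(u_2) + f(u_3)].
Sum ≈ 1.553598.

1.553598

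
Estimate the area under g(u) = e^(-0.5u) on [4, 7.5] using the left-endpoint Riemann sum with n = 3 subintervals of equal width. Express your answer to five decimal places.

0.29517

Δu = (7.5 − 4)/3 = 7/6.
Left endpoints: 4, 31/6, 19/3.
g(4) ≈ 0.13534, g(31/6) ≈ 0.07552, g(19/3) ≈ 0.04214.
Sum = Δu · [g(4) + g(31/6) + g(19/3)].
Sum ≈ 0.29517.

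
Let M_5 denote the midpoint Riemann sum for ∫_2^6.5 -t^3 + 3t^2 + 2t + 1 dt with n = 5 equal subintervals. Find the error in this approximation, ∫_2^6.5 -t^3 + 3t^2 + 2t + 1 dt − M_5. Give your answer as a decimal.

-2.9615625

Exact integral: ∫_2^6.5 f(t) dt = -132.890625.
M_5 = -129.9290625.
Error = -132.890625 − (-129.9290625) = -2.9615625.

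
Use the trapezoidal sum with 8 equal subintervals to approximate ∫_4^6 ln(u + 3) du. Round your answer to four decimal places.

4.1535

Δu = (6 − 4)/8 = 0.25.
f(4) ≈ 1.9459, f(4.25) ≈ 1.9810, f(4.5) ≈ 2.0149, f(4.75) ≈ 2.0477, f(5) ≈ 2.0794, f(5.25) ≈ 2.1102, f(5.5) ≈ 2.1401, f(5.75) ≈ 2.1691, f(6) ≈ 2.1972.
T_8 = (Δu/2)·[f(u_0) + 2f(u_1) + ... + 2f(u_{7}) + f(u_8)].
Sum ≈ 4.1535.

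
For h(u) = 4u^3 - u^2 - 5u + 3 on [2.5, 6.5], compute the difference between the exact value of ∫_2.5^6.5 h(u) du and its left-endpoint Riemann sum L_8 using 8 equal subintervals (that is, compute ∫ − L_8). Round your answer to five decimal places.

236.16667

Exact integral: ∫_2.5^6.5 h(u) du ≈ 1581.6666667.
L_8 = 1345.5.
Error ≈ 1581.6666667 − 1345.5 ≈ 236.16667.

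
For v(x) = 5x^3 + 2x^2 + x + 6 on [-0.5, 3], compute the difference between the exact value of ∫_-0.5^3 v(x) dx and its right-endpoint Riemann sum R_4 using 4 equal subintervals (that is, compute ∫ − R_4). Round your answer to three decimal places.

Exact integral: ∫_-0.5^3 v(x) dx ≈ 144.63021.
R_4 ≈ 222.42090.
Error ≈ 144.63021 − 222.42090 ≈ -77.791.

-77.791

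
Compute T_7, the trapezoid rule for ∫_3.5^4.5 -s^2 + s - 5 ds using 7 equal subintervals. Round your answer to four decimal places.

-17.0867

Δs = (4.5 − 3.5)/7 = 1/7.
f(3.5) = -13.75, f(51/14) = -2867/196, f(53/14) = -3047/196, f(55/14) = -3235/196, f(57/14) = -3431/196, f(59/14) = -3635/196, f(61/14) = -3847/196, f(4.5) = -20.75.
T_7 = (Δs/2)·[f(s_0) + 2f(s_1) + ... + 2f(s_{6}) + f(s_7)].
Sum ≈ -17.0867.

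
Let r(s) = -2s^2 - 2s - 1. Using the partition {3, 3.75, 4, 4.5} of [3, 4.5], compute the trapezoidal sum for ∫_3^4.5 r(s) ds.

-55.6875

Subinterval widths: 0.75, 0.25, 0.5.
r(3) = -25, r(3.75) = -36.625, r(4) = -41, r(4.5) = -50.5.
On each subinterval the trapezoid contributes (Δs_i/2)·[r(s_{i-1}) + r(s_i)].
Sum = -55.6875.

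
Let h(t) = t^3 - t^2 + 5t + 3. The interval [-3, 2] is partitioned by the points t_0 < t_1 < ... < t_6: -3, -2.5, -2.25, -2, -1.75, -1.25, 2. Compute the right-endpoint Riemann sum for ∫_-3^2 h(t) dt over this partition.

Subinterval widths: 0.5, 0.25, 0.25, 0.25, 0.5, 3.25.
Right endpoints: -2.5, -2.25, -2, -1.75, -1.25, 2.
h(-2.5) = -31.375, h(-2.25) = -24.703125, h(-2) = -19, h(-1.75) = -14.171875, h(-1.25) = -6.765625, h(2) = 17.
Sum = Σ Δt_i · h(t_i).
Sum = 21.7109375.

21.7109375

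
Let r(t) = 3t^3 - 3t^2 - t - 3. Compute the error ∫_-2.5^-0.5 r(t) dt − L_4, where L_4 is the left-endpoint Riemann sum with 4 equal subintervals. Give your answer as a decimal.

Exact integral: ∫_-2.5^-0.5 r(t) dt = -47.75.
L_4 = -64.75.
Error = -47.75 − (-64.75) = 17.

17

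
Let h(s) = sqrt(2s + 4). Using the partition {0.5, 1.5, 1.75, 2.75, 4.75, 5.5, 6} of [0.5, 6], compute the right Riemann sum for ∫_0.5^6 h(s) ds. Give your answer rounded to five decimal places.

18.66582

Subinterval widths: 1, 0.25, 1, 2, 0.75, 0.5.
Right endpoints: 1.5, 1.75, 2.75, 4.75, 5.5, 6.
h(1.5) ≈ 2.64575, h(1.75) ≈ 2.73861, h(2.75) ≈ 3.08221, h(4.75) ≈ 3.67423, h(5.5) ≈ 3.87298, h(6) ≈ 4.00000.
Sum = Σ Δs_i · h(s_i).
Sum ≈ 18.66582.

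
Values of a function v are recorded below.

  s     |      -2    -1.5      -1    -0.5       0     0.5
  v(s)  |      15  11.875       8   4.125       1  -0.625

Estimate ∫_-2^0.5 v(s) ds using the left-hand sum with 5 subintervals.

20

Δs = 0.5.
Sum = 0.5·[15 + 11.875 + 8 + 4.125 + 1] = 20.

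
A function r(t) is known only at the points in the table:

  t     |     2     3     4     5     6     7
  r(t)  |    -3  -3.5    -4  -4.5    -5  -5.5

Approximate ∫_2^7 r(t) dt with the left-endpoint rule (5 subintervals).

-20

Δt = 1.
Sum = 1·[(-3) + (-3.5) + (-4) + (-4.5) + (-5)] = -20.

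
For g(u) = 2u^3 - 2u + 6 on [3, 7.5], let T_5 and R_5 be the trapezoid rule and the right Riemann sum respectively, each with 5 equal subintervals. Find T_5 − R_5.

-351.3375

T_5 = 1540.4175.
R_5 = 1891.755.
T_5 − R_5 = -351.3375.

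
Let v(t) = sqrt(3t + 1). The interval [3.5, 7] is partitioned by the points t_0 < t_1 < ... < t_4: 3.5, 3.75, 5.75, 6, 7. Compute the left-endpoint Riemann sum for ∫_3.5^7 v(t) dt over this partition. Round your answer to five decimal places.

Subinterval widths: 0.25, 2, 0.25, 1.
Left endpoints: 3.5, 3.75, 5.75, 6.
v(3.5) ≈ 3.39116, v(3.75) ≈ 3.50000, v(5.75) ≈ 4.27200, v(6) ≈ 4.35890.
Sum = Σ Δt_i · v(t_i).
Sum ≈ 13.27469.

13.27469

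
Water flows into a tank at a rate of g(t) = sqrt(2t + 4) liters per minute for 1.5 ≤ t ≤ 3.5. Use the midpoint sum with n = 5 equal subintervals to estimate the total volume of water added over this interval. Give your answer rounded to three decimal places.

Δt = (3.5 − 1.5)/5 = 0.4.
Midpoints: 1.7, 2.1, 2.5, 2.9, 3.3.
g(1.7) ≈ 2.720, g(2.1) ≈ 2.864, g(2.5) ≈ 3.000, g(2.9) ≈ 3.130, g(3.3) ≈ 3.256.
Sum = Δt · [g(1.7) + g(2.1) + g(2.5) + g(2.9) + g(3.3)].
Sum ≈ 5.988.

5.988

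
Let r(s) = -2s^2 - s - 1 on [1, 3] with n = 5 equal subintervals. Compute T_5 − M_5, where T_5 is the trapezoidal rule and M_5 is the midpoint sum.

T_5 = -23.44.
M_5 = -23.28.
T_5 − M_5 = -0.16.

-0.16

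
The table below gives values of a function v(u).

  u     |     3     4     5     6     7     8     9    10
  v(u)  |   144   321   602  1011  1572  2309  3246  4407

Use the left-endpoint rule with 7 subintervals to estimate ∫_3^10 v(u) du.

9205

Δu = 1.
Sum = 1·[144 + 321 + 602 + 1011 + 1572 + 2309 + 3246] = 9205.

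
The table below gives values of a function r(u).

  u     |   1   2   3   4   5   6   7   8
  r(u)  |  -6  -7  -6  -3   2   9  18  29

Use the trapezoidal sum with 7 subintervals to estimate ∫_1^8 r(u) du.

24.5

Δu = 1.
T_7 = (1/2)·[(-6) + 2·(-7) + 2·(-6) + 2·(-3) + 2·2 + 2·9 + 2·18 + 29] = 24.5.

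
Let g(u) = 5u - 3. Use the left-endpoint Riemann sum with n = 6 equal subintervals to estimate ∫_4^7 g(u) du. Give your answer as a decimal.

Δu = (7 − 4)/6 = 0.5.
Left endpoints: 4, 4.5, 5, 5.5, 6, 6.5.
g(4) = 17, g(4.5) = 19.5, g(5) = 22, g(5.5) = 24.5, g(6) = 27, g(6.5) = 29.5.
Sum = Δu · [g(4) + g(4.5) + g(5) + ...].
Sum = 69.75.

69.75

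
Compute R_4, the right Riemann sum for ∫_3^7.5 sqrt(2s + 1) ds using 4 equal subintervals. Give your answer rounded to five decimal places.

Δs = (7.5 − 3)/4 = 1.125.
Right endpoints: 4.125, 5.25, 6.375, 7.5.
f(4.125) ≈ 3.04138, f(5.25) ≈ 3.39116, f(6.375) ≈ 3.70810, f(7.5) ≈ 4.00000.
Sum = Δs · [f(4.125) + f(5.25) + f(6.375) + f(7.5)].
Sum ≈ 15.90823.

15.90823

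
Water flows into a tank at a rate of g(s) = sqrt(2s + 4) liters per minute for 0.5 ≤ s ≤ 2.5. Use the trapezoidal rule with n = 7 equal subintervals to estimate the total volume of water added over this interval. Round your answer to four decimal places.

5.2724

Δs = (2.5 − 0.5)/7 = 2/7.
g(0.5) ≈ 2.2361, g(11/14) ≈ 2.3604, g(15/14) ≈ 2.4785, g(19/14) ≈ 2.5912, g(23/14) ≈ 2.6992, g(27/14) ≈ 2.8031, g(31/14) ≈ 2.9032, g(2.5) ≈ 3.0000.
T_7 = (Δs/2)·[g(s_0) + 2g(s_1) + ... + 2g(s_{6}) + g(s_7)].
Sum ≈ 5.2724.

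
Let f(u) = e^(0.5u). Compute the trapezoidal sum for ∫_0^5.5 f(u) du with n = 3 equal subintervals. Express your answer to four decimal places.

Δu = (5.5 − 0)/3 = 11/6.
f(0) ≈ 1.0000, f(11/6) ≈ 2.5009, f(11/3) ≈ 6.2547, f(5.5) ≈ 15.6426.
T_3 = (Δu/2)·[f(u_0) + 2f(u_1) + 2f(u_2) + f(u_3)].
Sum ≈ 31.3078.

31.3078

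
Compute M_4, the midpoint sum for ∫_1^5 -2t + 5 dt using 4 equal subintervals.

Δt = (5 − 1)/4 = 1.
Midpoints: 1.5, 2.5, 3.5, 4.5.
f(1.5) = 2, f(2.5) = 0, f(3.5) = -2, f(4.5) = -4.
Sum = Δt · [f(1.5) + f(2.5) + f(3.5) + f(4.5)].
Sum = -4.

-4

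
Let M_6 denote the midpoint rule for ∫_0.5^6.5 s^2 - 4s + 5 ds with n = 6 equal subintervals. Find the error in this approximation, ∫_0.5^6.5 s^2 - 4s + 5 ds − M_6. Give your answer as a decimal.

Exact integral: ∫_0.5^6.5 f(s) ds = 37.5.
M_6 = 37.
Error = 37.5 − 37 = 0.5.

0.5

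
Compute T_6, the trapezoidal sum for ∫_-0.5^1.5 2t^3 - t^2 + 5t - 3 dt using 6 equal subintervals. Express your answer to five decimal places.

Δt = (1.5 − (-0.5))/6 = 1/3.
f(-0.5) = -6, f(-1/6) = -209/54, f(1/6) = -59/27, f(0.5) = -0.5, f(5/6) = 44/27, f(7/6) = 251/54, f(1.5) = 9.
T_6 = (Δt/2)·[f(t_0) + 2f(t_1) + ... + 2f(t_{5}) + f(t_6)].
Sum ≈ 0.40741.

0.40741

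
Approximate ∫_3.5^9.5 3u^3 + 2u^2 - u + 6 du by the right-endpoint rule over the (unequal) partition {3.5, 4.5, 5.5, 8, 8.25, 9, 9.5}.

Subinterval widths: 1, 1, 2.5, 0.25, 0.75, 0.5.
Right endpoints: 4.5, 5.5, 8, 8.25, 9, 9.5.
f(4.5) = 315.375, f(5.5) = 560.125, f(8) = 1662, f(8.25) = 1818.421875, f(9) = 2346, f(9.5) = 2749.125.
Sum = Σ Δu_i · f(u_i).
Sum = 8619.16796875.

8619.16796875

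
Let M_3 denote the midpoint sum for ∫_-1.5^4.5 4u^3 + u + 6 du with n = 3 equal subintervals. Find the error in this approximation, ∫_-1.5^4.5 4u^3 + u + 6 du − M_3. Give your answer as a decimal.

Exact integral: ∫_-1.5^4.5 f(u) du = 450.
M_3 = 414.
Error = 450 − 414 = 36.

36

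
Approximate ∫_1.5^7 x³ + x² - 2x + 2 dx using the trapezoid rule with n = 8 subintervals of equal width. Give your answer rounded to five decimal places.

Δx = (7 − 1.5)/8 = 0.6875.
f(1.5) = 4.625, f(2.1875) = 52747/4096, f(2.875) = 14479/512, f(3.5625) = 216185/4096, f(4.25) = 88.328125, f(4.9375) = 560639/4096, f(5.625) = 102589/512, f(6.3125) = 1149997/4096, f(7) = 380.
T_8 = (Δx/2)·[f(x_0) + 2f(x_1) + ... + 2f(x_{7}) + f(x_8)].
Sum ≈ 682.40015.

682.40015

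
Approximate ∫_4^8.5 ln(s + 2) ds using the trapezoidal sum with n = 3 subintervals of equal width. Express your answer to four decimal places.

9.4255

Δs = (8.5 − 4)/3 = 1.5.
f(4) ≈ 1.7918, f(5.5) ≈ 2.0149, f(7) ≈ 2.1972, f(8.5) ≈ 2.3514.
T_3 = (Δs/2)·[f(s_0) + 2f(s_1) + 2f(s_2) + f(s_3)].
Sum ≈ 9.4255.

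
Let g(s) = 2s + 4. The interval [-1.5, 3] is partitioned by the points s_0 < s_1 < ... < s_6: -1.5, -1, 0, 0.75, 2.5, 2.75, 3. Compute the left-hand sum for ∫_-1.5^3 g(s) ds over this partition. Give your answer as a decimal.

19.75

Subinterval widths: 0.5, 1, 0.75, 1.75, 0.25, 0.25.
Left endpoints: -1.5, -1, 0, 0.75, 2.5, 2.75.
g(-1.5) = 1, g(-1) = 2, g(0) = 4, g(0.75) = 5.5, g(2.5) = 9, g(2.75) = 9.5.
Sum = Σ Δs_i · g(s_i).
Sum = 19.75.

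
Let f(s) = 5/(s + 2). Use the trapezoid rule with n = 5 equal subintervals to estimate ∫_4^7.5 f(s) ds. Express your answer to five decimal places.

2.30106

Δs = (7.5 − 4)/5 = 0.7.
f(4) = 5/6, f(4.7) = 50/67, f(5.4) = 25/37, f(6.1) = 50/81, f(6.8) = 25/44, f(7.5) = 10/19.
T_5 = (Δs/2)·[f(s_0) + 2f(s_1) + ... + 2f(s_{4}) + f(s_5)].
Sum ≈ 2.30106.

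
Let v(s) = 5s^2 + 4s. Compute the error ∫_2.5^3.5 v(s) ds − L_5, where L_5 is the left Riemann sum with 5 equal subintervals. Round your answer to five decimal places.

Exact integral: ∫_2.5^3.5 v(s) ds ≈ 57.4166667.
L_5 = 54.05.
Error ≈ 57.4166667 − 54.05 ≈ 3.36667.

3.36667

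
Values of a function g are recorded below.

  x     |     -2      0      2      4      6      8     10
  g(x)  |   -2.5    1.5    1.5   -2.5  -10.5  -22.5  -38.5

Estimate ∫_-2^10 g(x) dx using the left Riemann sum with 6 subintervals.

Δx = 2.
Sum = 2·[(-2.5) + 1.5 + 1.5 + (-2.5) + (-10.5) + (-22.5)] = -70.

-70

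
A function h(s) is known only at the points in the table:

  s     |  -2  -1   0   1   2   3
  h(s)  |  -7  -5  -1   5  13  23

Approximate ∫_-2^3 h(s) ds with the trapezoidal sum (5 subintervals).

Δs = 1.
T_5 = (1/2)·[(-7) + 2·(-5) + 2·(-1) + 2·5 + 2·13 + 23] = 20.

20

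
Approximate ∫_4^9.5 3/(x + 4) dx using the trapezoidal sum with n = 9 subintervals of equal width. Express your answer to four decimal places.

1.5707

Δx = (9.5 − 4)/9 = 11/18.
f(4) = 0.375, f(83/18) = 54/155, f(47/9) = 27/83, f(35/6) = 18/59, f(58/9) = 27/94, f(127/18) = 54/199, f(23/3) = 9/35, f(149/18) = 54/221, f(80/9) = 27/116, f(9.5) = 2/9.
T_9 = (Δx/2)·[f(x_0) + 2f(x_1) + ... + 2f(x_{8}) + f(x_9)].
Sum ≈ 1.5707.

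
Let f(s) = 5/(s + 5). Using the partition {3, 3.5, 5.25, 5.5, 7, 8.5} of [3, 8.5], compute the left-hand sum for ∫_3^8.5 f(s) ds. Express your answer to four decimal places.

Subinterval widths: 0.5, 1.75, 0.25, 1.5, 1.5.
Left endpoints: 3, 3.5, 5.25, 5.5, 7.
f(3) = 0.625, f(3.5) = 10/17, f(5.25) = 20/41, f(5.5) = 10/21, f(7) = 5/12.
Sum = Σ Δs_i · f(s_i).
Sum ≈ 2.8031.

2.8031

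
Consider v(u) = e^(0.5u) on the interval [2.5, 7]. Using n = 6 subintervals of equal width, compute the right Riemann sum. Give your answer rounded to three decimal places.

71.052

Δu = (7 − 2.5)/6 = 0.75.
Right endpoints: 3.25, 4, 4.75, 5.5, 6.25, 7.
v(3.25) ≈ 5.078, v(4) ≈ 7.389, v(4.75) ≈ 10.751, v(5.5) ≈ 15.643, v(6.25) ≈ 22.760, v(7) ≈ 33.115.
Sum = Δu · [v(3.25) + v(4) + v(4.75) + ...].
Sum ≈ 71.052.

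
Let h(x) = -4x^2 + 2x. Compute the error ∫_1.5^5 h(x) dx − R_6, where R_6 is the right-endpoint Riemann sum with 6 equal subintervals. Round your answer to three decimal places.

Exact integral: ∫_1.5^5 h(x) dx ≈ -139.41667.
R_6 ≈ -164.71065.
Error ≈ -139.41667 − (-164.71065) ≈ 25.294.

25.294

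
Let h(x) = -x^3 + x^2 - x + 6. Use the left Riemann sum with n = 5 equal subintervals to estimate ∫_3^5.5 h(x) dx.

Δx = (5.5 − 3)/5 = 0.5.
Left endpoints: 3, 3.5, 4, 4.5, 5.
h(3) = -15, h(3.5) = -28.125, h(4) = -46, h(4.5) = -69.375, h(5) = -99.
Sum = Δx · [h(3) + h(3.5) + h(4) + h(4.5) + h(5)].
Sum = -128.75.

-128.75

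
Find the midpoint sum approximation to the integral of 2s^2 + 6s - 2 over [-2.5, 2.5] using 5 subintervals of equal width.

Δs = (2.5 − (-2.5))/5 = 1.
Midpoints: -2, -1, 0, 1, 2.
f(-2) = -6, f(-1) = -6, f(0) = -2, f(1) = 6, f(2) = 18.
Sum = Δs · [f(-2) + f(-1) + f(0) + f(1) + f(2)].
Sum = 10.

10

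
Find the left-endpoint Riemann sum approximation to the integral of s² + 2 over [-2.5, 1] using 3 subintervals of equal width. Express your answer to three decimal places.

16.398

Δs = (1 − (-2.5))/3 = 7/6.
Left endpoints: -2.5, -4/3, -1/6.
f(-2.5) = 8.25, f(-4/3) = 34/9, f(-1/6) = 73/36.
Sum = Δs · [f(-2.5) + f(-4/3) + f(-1/6)].
Sum ≈ 16.398.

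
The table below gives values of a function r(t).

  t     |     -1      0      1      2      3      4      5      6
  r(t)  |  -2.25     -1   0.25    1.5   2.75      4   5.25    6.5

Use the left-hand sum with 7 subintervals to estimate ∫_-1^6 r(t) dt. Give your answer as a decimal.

10.5

Δt = 1.
Sum = 1·[(-2.25) + (-1) + 0.25 + 1.5 + 2.75 + 4 + 5.25] = 10.5.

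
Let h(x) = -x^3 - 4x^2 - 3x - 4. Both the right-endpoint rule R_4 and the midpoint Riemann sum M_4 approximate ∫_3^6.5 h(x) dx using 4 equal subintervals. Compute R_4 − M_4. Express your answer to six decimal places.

R_4 ≈ -999.32519531.
M_4 ≈ -815.98193359.
R_4 − M_4 ≈ -183.343262.

-183.343262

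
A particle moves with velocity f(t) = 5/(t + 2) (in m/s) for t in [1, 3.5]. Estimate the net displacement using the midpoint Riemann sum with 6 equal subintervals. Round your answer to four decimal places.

3.0279

Δt = (3.5 − 1)/6 = 5/12.
Midpoints: 29/24, 1.625, 49/24, 59/24, 2.875, 79/24.
f(29/24) = 120/77, f(1.625) = 40/29, f(49/24) = 120/97, f(59/24) = 120/107, f(2.875) = 40/39, f(79/24) = 120/127.
Sum = Δt · [f(29/24) + f(1.625) + f(49/24) + ...].
Sum ≈ 3.0279.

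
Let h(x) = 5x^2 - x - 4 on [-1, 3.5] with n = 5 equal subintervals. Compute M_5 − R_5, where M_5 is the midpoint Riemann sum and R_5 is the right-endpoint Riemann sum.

-27.84375

M_5 = 47.98125.
R_5 = 75.825.
M_5 − R_5 = -27.84375.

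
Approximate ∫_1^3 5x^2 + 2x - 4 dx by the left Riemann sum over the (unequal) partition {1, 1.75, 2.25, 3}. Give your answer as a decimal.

Subinterval widths: 0.75, 0.5, 0.75.
Left endpoints: 1, 1.75, 2.25.
f(1) = 3, f(1.75) = 14.8125, f(2.25) = 25.8125.
Sum = Σ Δx_i · f(x_i).
Sum = 29.015625.

29.015625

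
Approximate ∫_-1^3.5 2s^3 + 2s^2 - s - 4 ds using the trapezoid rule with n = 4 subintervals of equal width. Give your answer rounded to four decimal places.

Δs = (3.5 − (-1))/4 = 1.125.
f(-1) = -3, f(0.125) = -4.08984375, f(1.25) = 1.78125, f(2.375) = 31.69921875, f(3.5) = 102.75.
T_4 = (Δs/2)·[f(s_0) + 2f(s_1) + 2f(s_2) + 2f(s_3) + f(s_4)].
Sum ≈ 89.1738.

89.1738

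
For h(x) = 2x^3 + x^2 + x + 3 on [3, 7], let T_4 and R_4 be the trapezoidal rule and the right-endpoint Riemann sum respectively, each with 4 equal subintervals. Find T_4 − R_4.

-338

T_4 = 1318.
R_4 = 1656.
T_4 − R_4 = -338.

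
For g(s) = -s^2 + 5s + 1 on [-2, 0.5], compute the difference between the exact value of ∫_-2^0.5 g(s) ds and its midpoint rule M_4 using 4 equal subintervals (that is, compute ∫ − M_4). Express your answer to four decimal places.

-0.0814

Exact integral: ∫_-2^0.5 g(s) ds ≈ -9.583333.
M_4 ≈ -9.501953.
Error ≈ -9.583333 − (-9.501953) ≈ -0.0814.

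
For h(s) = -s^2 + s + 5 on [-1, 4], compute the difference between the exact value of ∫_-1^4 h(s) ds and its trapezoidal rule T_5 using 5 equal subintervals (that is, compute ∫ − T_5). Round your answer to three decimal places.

0.833

Exact integral: ∫_-1^4 h(s) ds ≈ 10.83333.
T_5 = 10.
Error ≈ 10.83333 − 10 ≈ 0.833.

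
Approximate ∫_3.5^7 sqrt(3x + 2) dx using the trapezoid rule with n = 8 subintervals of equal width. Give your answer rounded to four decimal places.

Δx = (7 − 3.5)/8 = 0.4375.
f(3.5) ≈ 3.5355, f(3.9375) ≈ 3.7165, f(4.375) ≈ 3.8891, f(4.8125) ≈ 4.0543, f(5.25) ≈ 4.2131, f(5.6875) ≈ 4.3661, f(6.125) ≈ 4.5139, f(6.5625) ≈ 4.6570, f(7) ≈ 4.7958.
T_8 = (Δx/2)·[f(x_0) + 2f(x_1) + ... + 2f(x_{7}) + f(x_8)].
Sum ≈ 14.6893.

14.6893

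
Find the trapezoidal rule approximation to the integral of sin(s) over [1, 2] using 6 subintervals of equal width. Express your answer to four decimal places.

Δs = (2 − 1)/6 = 1/6.
f(1) ≈ 0.8415, f(7/6) ≈ 0.9194, f(4/3) ≈ 0.9719, f(1.5) ≈ 0.9975, f(5/3) ≈ 0.9954, f(11/6) ≈ 0.9657, f(2) ≈ 0.9093.
T_6 = (Δs/2)·[f(s_0) + 2f(s_1) + ... + 2f(s_{5}) + f(s_6)].
Sum ≈ 0.9542.

0.9542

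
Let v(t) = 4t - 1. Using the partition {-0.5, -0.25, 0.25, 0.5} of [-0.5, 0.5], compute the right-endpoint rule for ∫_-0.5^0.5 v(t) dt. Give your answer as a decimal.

-0.25

Subinterval widths: 0.25, 0.5, 0.25.
Right endpoints: -0.25, 0.25, 0.5.
v(-0.25) = -2, v(0.25) = 0, v(0.5) = 1.
Sum = Σ Δt_i · v(t_i).
Sum = -0.25.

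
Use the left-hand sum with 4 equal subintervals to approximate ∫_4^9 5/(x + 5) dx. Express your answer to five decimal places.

Δx = (9 − 4)/4 = 1.25.
Left endpoints: 4, 5.25, 6.5, 7.75.
f(4) = 5/9, f(5.25) = 20/41, f(6.5) = 10/23, f(7.75) = 20/51.
Sum = Δx · [f(4) + f(5.25) + f(6.5) + f(7.75)].
Sum ≈ 2.33787.

2.33787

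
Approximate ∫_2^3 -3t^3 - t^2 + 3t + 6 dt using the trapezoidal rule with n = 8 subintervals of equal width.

Δt = (3 − 2)/8 = 0.125.
f(2) = -16, f(2.125) = -10715/512, f(2.25) = -26.484375, f(2.375) = -16745/512, f(2.5) = -39.625, f(2.625) = -24207/512, f(2.75) = -55.703125, f(2.875) = -33245/512, f(3) = -75.
T_8 = (Δt/2)·[f(t_0) + 2f(t_1) + ... + 2f(t_{7}) + f(t_8)].
Sum = -41.64453125.

-41.64453125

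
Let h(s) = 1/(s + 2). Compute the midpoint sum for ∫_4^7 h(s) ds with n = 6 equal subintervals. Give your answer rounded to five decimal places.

Δs = (7 − 4)/6 = 0.5.
Midpoints: 4.25, 4.75, 5.25, 5.75, 6.25, 6.75.
h(4.25) = 0.16, h(4.75) = 4/27, h(5.25) = 4/29, h(5.75) = 4/31, h(6.25) = 4/33, h(6.75) = 4/35.
Sum = Δs · [h(4.25) + h(4.75) + h(5.25) + ...].
Sum ≈ 0.40530.

0.40530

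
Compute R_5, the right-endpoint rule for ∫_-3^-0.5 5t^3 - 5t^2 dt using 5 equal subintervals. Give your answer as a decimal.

Δt = (-0.5 − (-3))/5 = 0.5.
Right endpoints: -2.5, -2, -1.5, -1, -0.5.
f(-2.5) = -109.375, f(-2) = -60, f(-1.5) = -28.125, f(-1) = -10, f(-0.5) = -1.875.
Sum = Δt · [f(-2.5) + f(-2) + f(-1.5) + f(-1) + f(-0.5)].
Sum = -104.6875.

-104.6875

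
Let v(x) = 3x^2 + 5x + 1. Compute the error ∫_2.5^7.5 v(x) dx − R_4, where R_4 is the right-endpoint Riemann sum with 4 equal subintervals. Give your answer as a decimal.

Exact integral: ∫_2.5^7.5 v(x) dx = 536.25.
R_4 = 649.53125.
Error = 536.25 − 649.53125 = -113.28125.

-113.28125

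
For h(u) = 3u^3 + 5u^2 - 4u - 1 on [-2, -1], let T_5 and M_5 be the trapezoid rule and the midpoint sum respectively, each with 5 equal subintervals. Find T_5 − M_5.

T_5 = 5.36.
M_5 = 5.445.
T_5 − M_5 = -0.085.

-0.085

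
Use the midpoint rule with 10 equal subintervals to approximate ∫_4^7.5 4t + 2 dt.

Δt = (7.5 − 4)/10 = 0.35.
Midpoints: 4.175, 4.525, 4.875, 5.225, 5.575, 5.925, 6.275, 6.625, 6.975, 7.325.
f(4.175) = 18.7, f(4.525) = 20.1, f(4.875) = 21.5, f(5.225) = 22.9, f(5.575) = 24.3, f(5.925) = 25.7, f(6.275) = 27.1, f(6.625) = 28.5, f(6.975) = 29.9, f(7.325) = 31.3.
Sum = Δt · [f(4.175) + f(4.525) + f(4.875) + ...].
Sum = 87.5.

87.5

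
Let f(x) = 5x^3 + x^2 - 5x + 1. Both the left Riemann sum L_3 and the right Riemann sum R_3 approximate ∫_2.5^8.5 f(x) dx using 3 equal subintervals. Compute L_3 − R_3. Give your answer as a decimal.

-6057

L_3 = 3822.25.
R_3 = 9879.25.
L_3 − R_3 = -6057.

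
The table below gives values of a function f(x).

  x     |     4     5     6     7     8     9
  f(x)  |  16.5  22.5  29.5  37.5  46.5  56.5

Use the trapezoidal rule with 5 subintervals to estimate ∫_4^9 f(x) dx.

Δx = 1.
T_5 = (1/2)·[16.5 + 2·22.5 + 2·29.5 + 2·37.5 + 2·46.5 + 56.5] = 172.5.

172.5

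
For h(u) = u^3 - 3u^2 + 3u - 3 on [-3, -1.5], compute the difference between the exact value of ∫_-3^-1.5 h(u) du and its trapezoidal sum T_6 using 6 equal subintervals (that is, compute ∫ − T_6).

0.15234375

Exact integral: ∫_-3^-1.5 h(u) du = -57.234375.
T_6 = -57.38671875.
Error = -57.234375 − (-57.38671875) = 0.15234375.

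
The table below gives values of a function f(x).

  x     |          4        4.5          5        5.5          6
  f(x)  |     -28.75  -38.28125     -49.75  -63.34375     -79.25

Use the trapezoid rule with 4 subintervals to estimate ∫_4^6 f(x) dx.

Δx = 0.5.
T_4 = (0.5/2)·[(-28.75) + 2·(-38.28125) + 2·(-49.75) + 2·(-63.34375) + (-79.25)] = -102.6875.

-102.6875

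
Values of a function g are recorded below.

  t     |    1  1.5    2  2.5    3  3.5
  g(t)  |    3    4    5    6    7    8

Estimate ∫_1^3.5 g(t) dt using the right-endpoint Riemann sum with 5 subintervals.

15

Δt = 0.5.
Sum = 0.5·[4 + 5 + 6 + 7 + 8] = 15.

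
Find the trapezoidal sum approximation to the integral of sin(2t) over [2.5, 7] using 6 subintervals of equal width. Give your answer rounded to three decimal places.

Δt = (7 − 2.5)/6 = 0.75.
f(2.5) ≈ -0.959, f(3.25) ≈ 0.215, f(4) ≈ 0.989, f(4.75) ≈ -0.075, f(5.5) ≈ -1.000, f(6.25) ≈ -0.066, f(7) ≈ 0.991.
T_6 = (Δt/2)·[f(t_0) + 2f(t_1) + ... + 2f(t_{5}) + f(t_6)].
Sum ≈ 0.059.

0.059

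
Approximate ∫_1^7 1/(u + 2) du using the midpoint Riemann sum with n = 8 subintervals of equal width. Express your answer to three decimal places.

1.096

Δu = (7 − 1)/8 = 0.75.
Midpoints: 1.375, 2.125, 2.875, 3.625, 4.375, 5.125, 5.875, 6.625.
f(1.375) = 8/27, f(2.125) = 8/33, f(2.875) = 8/39, f(3.625) = 8/45, f(4.375) = 8/51, f(5.125) = 8/57, f(5.875) = 8/63, f(6.625) = 8/69.
Sum = Δu · [f(1.375) + f(2.125) + f(2.875) + ...].
Sum ≈ 1.096.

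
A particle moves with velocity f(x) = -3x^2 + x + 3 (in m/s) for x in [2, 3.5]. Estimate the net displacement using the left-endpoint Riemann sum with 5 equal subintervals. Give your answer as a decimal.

Δx = (3.5 − 2)/5 = 0.3.
Left endpoints: 2, 2.3, 2.6, 2.9, 3.2.
f(2) = -7, f(2.3) = -10.57, f(2.6) = -14.68, f(2.9) = -19.33, f(3.2) = -24.52.
Sum = Δx · [f(2) + f(2.3) + f(2.6) + f(2.9) + f(3.2)].
Sum = -22.83.

-22.83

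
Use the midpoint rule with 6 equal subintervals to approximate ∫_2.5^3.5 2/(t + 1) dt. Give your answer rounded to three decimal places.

Δt = (3.5 − 2.5)/6 = 1/6.
Midpoints: 31/12, 2.75, 35/12, 37/12, 3.25, 41/12.
f(31/12) = 24/43, f(2.75) = 8/15, f(35/12) = 24/47, f(37/12) = 24/49, f(3.25) = 8/17, f(41/12) = 24/53.
Sum = Δt · [f(31/12) + f(2.75) + f(35/12) + ...].
Sum ≈ 0.503.

0.503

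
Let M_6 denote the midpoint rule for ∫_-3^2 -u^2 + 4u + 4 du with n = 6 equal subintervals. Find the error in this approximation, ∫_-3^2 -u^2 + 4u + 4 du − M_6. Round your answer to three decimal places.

-0.289

Exact integral: ∫_-3^2 f(u) du ≈ -1.66667.
M_6 ≈ -1.37731.
Error ≈ -1.66667 − (-1.37731) ≈ -0.289.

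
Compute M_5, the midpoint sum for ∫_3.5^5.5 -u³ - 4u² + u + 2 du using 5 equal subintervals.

-342.45

Δu = (5.5 − 3.5)/5 = 0.4.
Midpoints: 3.7, 4.1, 4.5, 4.9, 5.3.
f(3.7) = -99.713, f(4.1) = -130.061, f(4.5) = -165.625, f(4.9) = -206.789, f(5.3) = -253.937.
Sum = Δu · [f(3.7) + f(4.1) + f(4.5) + f(4.9) + f(5.3)].
Sum = -342.45.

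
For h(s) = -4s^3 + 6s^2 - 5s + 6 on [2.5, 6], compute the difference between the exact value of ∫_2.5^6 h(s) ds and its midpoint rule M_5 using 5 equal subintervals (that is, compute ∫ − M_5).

-6.43125

Exact integral: ∫_2.5^6 h(s) ds = -909.5625.
M_5 = -903.13125.
Error = -909.5625 − (-903.13125) = -6.43125.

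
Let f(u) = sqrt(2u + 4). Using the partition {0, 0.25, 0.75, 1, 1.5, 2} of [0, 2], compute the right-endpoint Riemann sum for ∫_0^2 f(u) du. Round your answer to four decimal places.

Subinterval widths: 0.25, 0.5, 0.25, 0.5, 0.5.
Right endpoints: 0.25, 0.75, 1, 1.5, 2.
f(0.25) ≈ 2.1213, f(0.75) ≈ 2.3452, f(1) ≈ 2.4495, f(1.5) ≈ 2.6458, f(2) ≈ 2.8284.
Sum = Σ Δu_i · f(u_i).
Sum ≈ 5.0524.

5.0524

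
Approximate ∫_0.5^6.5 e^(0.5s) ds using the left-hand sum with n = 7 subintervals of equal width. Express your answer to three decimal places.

39.258

Δs = (6.5 − 0.5)/7 = 6/7.
Left endpoints: 0.5, 19/14, 31/14, 43/14, 55/14, 67/14, 79/14.
f(0.5) ≈ 1.284, f(19/14) ≈ 1.971, f(31/14) ≈ 3.026, f(43/14) ≈ 4.645, f(55/14) ≈ 7.130, f(67/14) ≈ 10.945, f(79/14) ≈ 16.801.
Sum = Δs · [f(0.5) + f(19/14) + f(31/14) + ...].
Sum ≈ 39.258.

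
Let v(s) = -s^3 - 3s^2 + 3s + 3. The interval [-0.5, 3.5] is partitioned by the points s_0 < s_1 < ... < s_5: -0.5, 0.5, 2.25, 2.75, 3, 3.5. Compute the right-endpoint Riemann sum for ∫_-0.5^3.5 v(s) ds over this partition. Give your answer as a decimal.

-85.50390625

Subinterval widths: 1, 1.75, 0.5, 0.25, 0.5.
Right endpoints: 0.5, 2.25, 2.75, 3, 3.5.
v(0.5) = 3.625, v(2.25) = -16.828125, v(2.75) = -32.234375, v(3) = -42, v(3.5) = -66.125.
Sum = Σ Δs_i · v(s_i).
Sum = -85.50390625.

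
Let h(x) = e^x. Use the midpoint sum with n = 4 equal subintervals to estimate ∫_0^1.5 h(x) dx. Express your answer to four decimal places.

3.4614

Δx = (1.5 − 0)/4 = 0.375.
Midpoints: 0.1875, 0.5625, 0.9375, 1.3125.
h(0.1875) ≈ 1.2062, h(0.5625) ≈ 1.7551, h(0.9375) ≈ 2.5536, h(1.3125) ≈ 3.7155.
Sum = Δx · [h(0.1875) + h(0.5625) + h(0.9375) + h(1.3125)].
Sum ≈ 3.4614.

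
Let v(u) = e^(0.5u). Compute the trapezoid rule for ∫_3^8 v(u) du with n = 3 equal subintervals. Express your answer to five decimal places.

Δu = (8 − 3)/3 = 5/3.
v(3) ≈ 4.48169, v(14/3) ≈ 10.31226, v(19/3) ≈ 23.72826, v(8) ≈ 54.59815.
T_3 = (Δu/2)·[v(u_0) + 2v(u_1) + 2v(u_2) + v(u_3)].
Sum ≈ 105.96739.

105.96739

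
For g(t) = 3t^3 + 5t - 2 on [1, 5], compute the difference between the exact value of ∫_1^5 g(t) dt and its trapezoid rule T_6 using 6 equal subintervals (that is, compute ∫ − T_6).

Exact integral: ∫_1^5 g(t) dt = 520.
T_6 = 528.
Error = 520 − 528 = -8.

-8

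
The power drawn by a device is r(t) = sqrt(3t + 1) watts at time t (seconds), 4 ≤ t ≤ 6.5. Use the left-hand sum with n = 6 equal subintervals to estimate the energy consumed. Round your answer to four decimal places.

Δt = (6.5 − 4)/6 = 5/12.
Left endpoints: 4, 53/12, 29/6, 5.25, 17/3, 73/12.
r(4) ≈ 3.6056, r(53/12) ≈ 3.7749, r(29/6) ≈ 3.9370, r(5.25) ≈ 4.0927, r(17/3) ≈ 4.2426, r(73/12) ≈ 4.3875.
Sum = Δt · [r(4) + r(53/12) + r(29/6) + ...].
Sum ≈ 10.0168.

10.0168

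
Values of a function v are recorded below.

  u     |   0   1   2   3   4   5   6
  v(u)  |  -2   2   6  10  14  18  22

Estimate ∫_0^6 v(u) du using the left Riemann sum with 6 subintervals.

48

Δu = 1.
Sum = 1·[(-2) + 2 + 6 + 10 + 14 + 18] = 48.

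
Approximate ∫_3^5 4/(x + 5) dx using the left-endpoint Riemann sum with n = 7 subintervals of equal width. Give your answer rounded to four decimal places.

Δx = (5 − 3)/7 = 2/7.
Left endpoints: 3, 23/7, 25/7, 27/7, 29/7, 31/7, 33/7.
f(3) = 0.5, f(23/7) = 14/29, f(25/7) = 7/15, f(27/7) = 14/31, f(29/7) = 0.4375, f(31/7) = 14/33, f(33/7) = 7/17.
Sum = Δx · [f(3) + f(23/7) + f(25/7) + ...].
Sum ≈ 0.9070.

0.9070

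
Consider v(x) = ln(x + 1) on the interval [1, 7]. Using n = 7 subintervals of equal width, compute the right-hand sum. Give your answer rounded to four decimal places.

9.8206

Δx = (7 − 1)/7 = 6/7.
Right endpoints: 13/7, 19/7, 25/7, 31/7, 37/7, 43/7, 7.
v(13/7) ≈ 1.0498, v(19/7) ≈ 1.3122, v(25/7) ≈ 1.5198, v(31/7) ≈ 1.6917, v(37/7) ≈ 1.8383, v(43/7) ≈ 1.9661, v(7) ≈ 2.0794.
Sum = Δx · [v(13/7) + v(19/7) + v(25/7) + ...].
Sum ≈ 9.8206.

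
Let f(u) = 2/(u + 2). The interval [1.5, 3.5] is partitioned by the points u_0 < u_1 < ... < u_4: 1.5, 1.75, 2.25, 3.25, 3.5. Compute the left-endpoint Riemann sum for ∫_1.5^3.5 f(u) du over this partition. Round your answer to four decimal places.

Subinterval widths: 0.25, 0.5, 1, 0.25.
Left endpoints: 1.5, 1.75, 2.25, 3.25.
f(1.5) = 4/7, f(1.75) = 8/15, f(2.25) = 8/17, f(3.25) = 8/21.
Sum = Σ Δu_i · f(u_i).
Sum ≈ 0.9754.

0.9754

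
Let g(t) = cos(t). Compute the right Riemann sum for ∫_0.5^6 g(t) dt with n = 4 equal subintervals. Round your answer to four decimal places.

-0.5786

Δt = (6 − 0.5)/4 = 1.375.
Right endpoints: 1.875, 3.25, 4.625, 6.
g(1.875) ≈ -0.2995, g(3.25) ≈ -0.9941, g(4.625) ≈ -0.0873, g(6) ≈ 0.9602.
Sum = Δt · [g(1.875) + g(3.25) + g(4.625) + g(6)].
Sum ≈ -0.5786.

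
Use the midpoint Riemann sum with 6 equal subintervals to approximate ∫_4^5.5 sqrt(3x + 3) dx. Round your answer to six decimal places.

6.225661

Δx = (5.5 − 4)/6 = 0.25.
Midpoints: 4.125, 4.375, 4.625, 4.875, 5.125, 5.375.
f(4.125) ≈ 3.921097, f(4.375) ≈ 4.015595, f(4.625) ≈ 4.107919, f(4.875) ≈ 4.198214, f(5.125) ≈ 4.286607, f(5.375) ≈ 4.373214.
Sum = Δx · [f(4.125) + f(4.375) + f(4.625) + ...].
Sum ≈ 6.225661.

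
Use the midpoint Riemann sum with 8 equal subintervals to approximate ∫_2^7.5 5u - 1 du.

125.125

Δu = (7.5 − 2)/8 = 0.6875.
Midpoints: 2.34375, 3.03125, 3.71875, 4.40625, 5.09375, 5.78125, 6.46875, 7.15625.
f(2.34375) = 10.71875, f(3.03125) = 14.15625, f(3.71875) = 17.59375, f(4.40625) = 21.03125, f(5.09375) = 24.46875, f(5.78125) = 27.90625, f(6.46875) = 31.34375, f(7.15625) = 34.78125.
Sum = Δu · [f(2.34375) + f(3.03125) + f(3.71875) + ...].
Sum = 125.125.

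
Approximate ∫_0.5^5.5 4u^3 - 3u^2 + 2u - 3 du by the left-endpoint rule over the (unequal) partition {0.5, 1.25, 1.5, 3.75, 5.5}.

317.34375

Subinterval widths: 0.75, 0.25, 2.25, 1.75.
Left endpoints: 0.5, 1.25, 1.5, 3.75.
f(0.5) = -2.25, f(1.25) = 2.625, f(1.5) = 6.75, f(3.75) = 173.25.
Sum = Σ Δu_i · f(u_i).
Sum = 317.34375.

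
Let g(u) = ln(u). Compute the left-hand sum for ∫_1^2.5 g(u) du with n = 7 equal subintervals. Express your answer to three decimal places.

Δu = (2.5 − 1)/7 = 3/14.
Left endpoints: 1, 17/14, 10/7, 23/14, 13/7, 29/14, 16/7.
g(1) ≈ 0.000, g(17/14) ≈ 0.194, g(10/7) ≈ 0.357, g(23/14) ≈ 0.496, g(13/7) ≈ 0.619, g(29/14) ≈ 0.728, g(16/7) ≈ 0.827.
Sum = Δu · [g(1) + g(17/14) + g(10/7) + ...].
Sum ≈ 0.690.

0.690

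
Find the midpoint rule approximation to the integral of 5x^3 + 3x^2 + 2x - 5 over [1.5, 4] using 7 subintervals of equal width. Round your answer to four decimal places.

374.3710

Δx = (4 − 1.5)/7 = 5/14.
Midpoints: 47/28, 57/28, 67/28, 2.75, 87/28, 97/28, 107/28.
f(47/28) = 668607/21952, f(57/28) = 1178497/21952, f(67/28) = 1876187/21952, f(2.75) = 127.171875, f(87/28) = 3954967/21952, f(97/28) = 5396057/21952, f(107/28) = 7144947/21952.
Sum = Δx · [f(47/28) + f(57/28) + f(67/28) + ...].
Sum ≈ 374.3710.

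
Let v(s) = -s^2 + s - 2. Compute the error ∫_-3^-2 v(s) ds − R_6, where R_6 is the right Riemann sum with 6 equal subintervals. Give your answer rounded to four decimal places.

Exact integral: ∫_-3^-2 v(s) ds ≈ -10.833333.
R_6 ≈ -10.337963.
Error ≈ -10.833333 − (-10.337963) ≈ -0.4954.

-0.4954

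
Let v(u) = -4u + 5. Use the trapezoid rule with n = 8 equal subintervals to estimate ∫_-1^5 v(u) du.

-18

Δu = (5 − (-1))/8 = 0.75.
v(-1) = 9, v(-0.25) = 6, v(0.5) = 3, v(1.25) = 0, v(2) = -3, v(2.75) = -6, v(3.5) = -9, v(4.25) = -12, v(5) = -15.
T_8 = (Δu/2)·[v(u_0) + 2v(u_1) + ... + 2v(u_{7}) + v(u_8)].
Sum = -18.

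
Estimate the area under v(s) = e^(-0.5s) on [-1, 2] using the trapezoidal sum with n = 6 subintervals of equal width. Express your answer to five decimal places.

2.57501

Δs = (2 − (-1))/6 = 0.5.
v(-1) ≈ 1.64872, v(-0.5) ≈ 1.28403, v(0) ≈ 1.00000, v(0.5) ≈ 0.77880, v(1) ≈ 0.60653, v(1.5) ≈ 0.47237, v(2) ≈ 0.36788.
T_6 = (Δs/2)·[v(s_0) + 2v(s_1) + ... + 2v(s_{5}) + v(s_6)].
Sum ≈ 2.57501.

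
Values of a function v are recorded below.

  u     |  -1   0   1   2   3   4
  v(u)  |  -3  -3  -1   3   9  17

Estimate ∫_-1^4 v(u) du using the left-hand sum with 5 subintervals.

5

Δu = 1.
Sum = 1·[(-3) + (-3) + (-1) + 3 + 9] = 5.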